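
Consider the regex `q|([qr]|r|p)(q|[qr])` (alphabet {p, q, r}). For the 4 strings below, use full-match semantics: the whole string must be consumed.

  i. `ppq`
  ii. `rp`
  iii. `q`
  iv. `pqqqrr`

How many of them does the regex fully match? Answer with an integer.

i. `ppq` → no match
ii. `rp` → no match
iii. `q` → match
iv. `pqqqrr` → no match
Total matched: 1

1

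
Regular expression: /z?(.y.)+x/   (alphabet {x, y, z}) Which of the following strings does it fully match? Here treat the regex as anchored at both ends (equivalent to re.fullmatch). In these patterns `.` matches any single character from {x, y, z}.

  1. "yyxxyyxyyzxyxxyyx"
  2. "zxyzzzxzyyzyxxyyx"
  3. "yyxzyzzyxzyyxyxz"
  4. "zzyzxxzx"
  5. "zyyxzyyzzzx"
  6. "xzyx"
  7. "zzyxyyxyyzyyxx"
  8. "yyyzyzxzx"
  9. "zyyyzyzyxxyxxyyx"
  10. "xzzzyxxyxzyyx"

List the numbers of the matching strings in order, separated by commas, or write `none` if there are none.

1 → no match
2 → no match
3 → no match — must end with "x"
4 → no match
5 → no match
6 → no match
7 → match
8 → no match
9 → no match
10 → no match

7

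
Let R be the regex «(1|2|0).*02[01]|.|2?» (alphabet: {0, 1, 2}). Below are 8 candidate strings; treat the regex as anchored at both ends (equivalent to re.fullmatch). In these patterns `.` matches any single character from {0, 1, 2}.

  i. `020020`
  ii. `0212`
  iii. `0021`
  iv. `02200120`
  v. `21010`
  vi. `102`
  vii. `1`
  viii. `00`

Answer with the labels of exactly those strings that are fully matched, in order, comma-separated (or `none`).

i, iii, vii

i → match
ii → no match
iii → match
iv → no match
v → no match
vi → no match
vii → match
viii → no match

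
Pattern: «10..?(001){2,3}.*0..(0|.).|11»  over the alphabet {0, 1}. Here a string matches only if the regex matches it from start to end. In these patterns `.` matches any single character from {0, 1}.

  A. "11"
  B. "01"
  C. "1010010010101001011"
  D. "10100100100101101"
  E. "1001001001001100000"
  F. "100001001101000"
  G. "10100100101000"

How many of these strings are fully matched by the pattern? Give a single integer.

A. "11" → match
B. "01" → no match
C → match
D → match
E → match
F → match
G → match
Total matched: 6

6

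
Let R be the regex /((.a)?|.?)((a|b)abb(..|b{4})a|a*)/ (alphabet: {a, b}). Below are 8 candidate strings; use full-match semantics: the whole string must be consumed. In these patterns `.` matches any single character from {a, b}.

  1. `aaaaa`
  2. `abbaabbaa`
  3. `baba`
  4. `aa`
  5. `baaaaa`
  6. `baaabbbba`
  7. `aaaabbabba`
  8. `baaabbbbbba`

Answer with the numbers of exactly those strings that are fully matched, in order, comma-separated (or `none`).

1, 4, 5, 6, 8

1 → match
2 → no match
3 → no match
4 → match
5 → match
6 → match
7 → no match
8 → match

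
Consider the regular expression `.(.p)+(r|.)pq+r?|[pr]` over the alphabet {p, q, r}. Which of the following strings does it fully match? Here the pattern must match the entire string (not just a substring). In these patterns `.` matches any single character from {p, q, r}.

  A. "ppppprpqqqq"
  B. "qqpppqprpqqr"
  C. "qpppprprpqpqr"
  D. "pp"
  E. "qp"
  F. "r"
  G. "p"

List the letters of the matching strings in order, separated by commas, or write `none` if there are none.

A, B, C, F, G

A → match
B → match
C → match
D → no match
E → no match
F → match
G → match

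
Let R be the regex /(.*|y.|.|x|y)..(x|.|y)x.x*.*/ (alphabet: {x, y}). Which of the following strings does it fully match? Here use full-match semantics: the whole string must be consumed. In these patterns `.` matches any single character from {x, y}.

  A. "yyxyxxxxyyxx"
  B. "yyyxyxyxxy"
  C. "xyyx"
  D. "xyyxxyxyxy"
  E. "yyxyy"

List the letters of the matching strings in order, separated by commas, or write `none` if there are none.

A, B, D

A → match
B → match
C → no match
D → match
E → no match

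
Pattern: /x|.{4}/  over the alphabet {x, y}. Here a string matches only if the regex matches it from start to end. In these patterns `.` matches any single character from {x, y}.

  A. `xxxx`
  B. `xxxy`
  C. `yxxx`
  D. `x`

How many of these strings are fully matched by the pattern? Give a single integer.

4

A. `xxxx` → match
B. `xxxy` → match
C. `yxxx` → match
D. `x` → match
Total matched: 4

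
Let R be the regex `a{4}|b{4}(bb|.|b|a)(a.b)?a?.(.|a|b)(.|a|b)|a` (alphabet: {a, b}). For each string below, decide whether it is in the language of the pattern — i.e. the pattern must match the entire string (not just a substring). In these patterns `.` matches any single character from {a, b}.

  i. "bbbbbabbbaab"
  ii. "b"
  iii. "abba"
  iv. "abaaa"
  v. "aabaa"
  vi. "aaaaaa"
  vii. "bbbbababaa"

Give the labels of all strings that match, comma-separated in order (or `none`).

none

i → no match
ii → no match
iii → no match
iv → no match
v → no match
vi → no match
vii → no match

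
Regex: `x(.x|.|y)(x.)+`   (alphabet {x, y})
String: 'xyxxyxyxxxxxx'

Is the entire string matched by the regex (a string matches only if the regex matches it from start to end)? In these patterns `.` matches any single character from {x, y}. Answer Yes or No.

Yes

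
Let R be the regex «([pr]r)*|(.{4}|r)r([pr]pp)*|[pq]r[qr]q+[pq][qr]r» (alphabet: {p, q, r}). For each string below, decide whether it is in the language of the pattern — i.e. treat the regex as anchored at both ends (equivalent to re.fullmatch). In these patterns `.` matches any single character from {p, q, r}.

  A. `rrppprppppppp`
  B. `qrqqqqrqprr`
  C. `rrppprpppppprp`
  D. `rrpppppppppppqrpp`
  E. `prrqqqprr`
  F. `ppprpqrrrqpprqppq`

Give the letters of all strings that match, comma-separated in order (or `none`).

A → no match
B. `qrqqqqrqprr` → no match
C → no match
D → no match
E. `prrqqqprr` → match
F → no match

E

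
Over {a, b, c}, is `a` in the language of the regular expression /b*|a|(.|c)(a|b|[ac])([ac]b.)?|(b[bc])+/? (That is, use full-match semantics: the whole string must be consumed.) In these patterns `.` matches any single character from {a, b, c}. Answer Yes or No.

Yes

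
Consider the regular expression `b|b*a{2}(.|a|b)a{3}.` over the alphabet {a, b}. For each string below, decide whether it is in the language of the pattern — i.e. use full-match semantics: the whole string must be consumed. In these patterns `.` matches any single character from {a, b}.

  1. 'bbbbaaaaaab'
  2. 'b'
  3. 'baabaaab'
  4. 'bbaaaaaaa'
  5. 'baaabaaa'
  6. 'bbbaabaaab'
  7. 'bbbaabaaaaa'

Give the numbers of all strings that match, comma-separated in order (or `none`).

1 → match
2 → match
3 → match
4 → match
5 → no match
6 → match
7 → no match

1, 2, 3, 4, 6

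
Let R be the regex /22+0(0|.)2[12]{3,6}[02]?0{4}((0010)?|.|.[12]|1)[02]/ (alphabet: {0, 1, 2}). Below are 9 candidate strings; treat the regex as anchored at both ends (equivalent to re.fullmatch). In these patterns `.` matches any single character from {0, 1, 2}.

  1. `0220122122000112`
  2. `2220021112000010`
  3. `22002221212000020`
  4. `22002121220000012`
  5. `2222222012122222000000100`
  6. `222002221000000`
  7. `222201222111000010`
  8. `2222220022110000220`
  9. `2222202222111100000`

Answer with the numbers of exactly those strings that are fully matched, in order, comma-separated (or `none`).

1 → no match — must start with `22`
2 → match
3 → match
4 → match
5 → match
6 → match
7 → match
8 → match
9 → match

2, 3, 4, 5, 6, 7, 8, 9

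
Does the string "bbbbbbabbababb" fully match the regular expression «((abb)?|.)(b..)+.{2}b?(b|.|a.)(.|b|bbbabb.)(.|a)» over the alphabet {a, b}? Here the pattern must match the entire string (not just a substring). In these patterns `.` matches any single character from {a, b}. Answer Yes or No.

No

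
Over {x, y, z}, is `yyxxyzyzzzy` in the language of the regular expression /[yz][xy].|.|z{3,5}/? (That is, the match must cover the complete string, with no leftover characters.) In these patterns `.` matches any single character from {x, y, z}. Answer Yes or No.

No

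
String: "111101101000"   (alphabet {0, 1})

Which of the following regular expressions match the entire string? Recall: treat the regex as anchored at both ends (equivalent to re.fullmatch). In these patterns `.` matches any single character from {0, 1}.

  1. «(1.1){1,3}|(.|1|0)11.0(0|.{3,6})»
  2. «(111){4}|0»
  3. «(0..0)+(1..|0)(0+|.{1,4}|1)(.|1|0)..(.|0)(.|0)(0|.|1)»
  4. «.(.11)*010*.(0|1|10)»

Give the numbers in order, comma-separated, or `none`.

1 → no match
2 → no match
3 → no match — must start with "0"
4 → match

4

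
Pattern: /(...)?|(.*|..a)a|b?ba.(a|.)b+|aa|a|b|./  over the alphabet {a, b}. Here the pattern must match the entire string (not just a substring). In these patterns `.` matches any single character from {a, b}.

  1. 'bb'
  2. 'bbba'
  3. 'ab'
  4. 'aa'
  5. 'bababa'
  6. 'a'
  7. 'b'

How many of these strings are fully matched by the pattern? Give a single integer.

1 → no match
2 → match
3 → no match
4 → match
5 → match
6 → match
7 → match
Total matched: 5

5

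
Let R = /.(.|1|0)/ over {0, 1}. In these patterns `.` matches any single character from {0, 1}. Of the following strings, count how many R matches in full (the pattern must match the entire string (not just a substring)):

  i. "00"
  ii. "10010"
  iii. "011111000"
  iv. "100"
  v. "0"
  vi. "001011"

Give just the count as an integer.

i. "00" → match
ii. "10010" → no match
iii. "011111000" → no match
iv. "100" → no match
v. "0" → no match
vi. "001011" → no match
Total matched: 1

1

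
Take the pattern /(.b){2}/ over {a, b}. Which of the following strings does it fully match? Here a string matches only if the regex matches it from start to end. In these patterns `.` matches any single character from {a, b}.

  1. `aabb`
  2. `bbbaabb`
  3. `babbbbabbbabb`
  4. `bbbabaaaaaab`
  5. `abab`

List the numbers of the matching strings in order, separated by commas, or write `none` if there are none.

1 → no match
2 → no match
3 → no match
4 → no match
5 → match

5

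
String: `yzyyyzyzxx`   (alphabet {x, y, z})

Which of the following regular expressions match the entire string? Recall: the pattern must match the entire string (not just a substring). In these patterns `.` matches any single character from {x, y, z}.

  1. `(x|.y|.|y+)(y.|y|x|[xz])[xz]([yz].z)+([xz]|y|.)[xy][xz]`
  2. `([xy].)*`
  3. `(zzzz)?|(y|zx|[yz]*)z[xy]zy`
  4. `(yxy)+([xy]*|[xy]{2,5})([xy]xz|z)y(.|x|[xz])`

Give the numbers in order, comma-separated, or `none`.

1 → no match
2 → match
3 → no match
4 → no match — must start with `yxy`

2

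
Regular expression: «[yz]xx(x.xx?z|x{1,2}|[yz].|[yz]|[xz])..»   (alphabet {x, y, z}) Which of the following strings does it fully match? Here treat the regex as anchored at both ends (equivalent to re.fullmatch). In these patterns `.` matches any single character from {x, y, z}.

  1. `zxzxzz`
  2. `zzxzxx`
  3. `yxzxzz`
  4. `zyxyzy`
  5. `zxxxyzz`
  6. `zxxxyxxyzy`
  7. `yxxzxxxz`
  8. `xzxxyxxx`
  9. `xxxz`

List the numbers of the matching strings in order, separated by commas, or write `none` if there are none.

1. `zxzxzz` → no match
2. `zzxzxx` → no match
3. `yxzxzz` → no match
4. `zyxyzy` → no match
5. `zxxxyzz` → no match
6. `zxxxyxxyzy` → no match
7. `yxxzxxxz` → no match
8. `xzxxyxxx` → no match
9. `xxxz` → no match

none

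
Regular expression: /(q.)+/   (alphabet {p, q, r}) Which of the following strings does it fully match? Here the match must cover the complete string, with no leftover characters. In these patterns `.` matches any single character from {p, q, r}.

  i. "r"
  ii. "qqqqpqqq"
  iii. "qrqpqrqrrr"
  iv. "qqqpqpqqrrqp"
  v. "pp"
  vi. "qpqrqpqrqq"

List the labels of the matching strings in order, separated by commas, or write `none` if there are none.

i → no match — must start with "q"
ii → no match
iii → no match
iv → no match
v → no match — must start with "q"
vi → match

vi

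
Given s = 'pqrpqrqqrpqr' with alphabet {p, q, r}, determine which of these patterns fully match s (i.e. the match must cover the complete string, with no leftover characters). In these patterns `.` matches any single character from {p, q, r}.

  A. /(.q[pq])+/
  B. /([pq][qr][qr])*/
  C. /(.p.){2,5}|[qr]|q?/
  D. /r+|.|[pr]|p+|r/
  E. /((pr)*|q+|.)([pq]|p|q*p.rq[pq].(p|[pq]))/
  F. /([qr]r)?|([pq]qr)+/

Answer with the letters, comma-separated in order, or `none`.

A → no match
B → match
C → no match
D → no match
E → no match
F → match

B, F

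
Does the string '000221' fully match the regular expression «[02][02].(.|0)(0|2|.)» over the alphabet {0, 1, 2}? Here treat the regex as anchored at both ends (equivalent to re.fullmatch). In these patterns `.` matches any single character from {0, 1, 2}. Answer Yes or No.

No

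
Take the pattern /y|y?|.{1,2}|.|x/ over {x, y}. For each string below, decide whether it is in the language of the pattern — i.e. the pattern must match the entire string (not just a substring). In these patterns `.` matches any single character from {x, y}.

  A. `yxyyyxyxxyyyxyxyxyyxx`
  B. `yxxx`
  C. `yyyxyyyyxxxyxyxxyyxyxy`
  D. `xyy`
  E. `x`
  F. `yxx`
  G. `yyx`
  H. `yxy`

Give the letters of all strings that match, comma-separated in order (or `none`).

A → no match
B → no match
C → no match
D → no match
E → match
F → no match
G → no match
H → no match

E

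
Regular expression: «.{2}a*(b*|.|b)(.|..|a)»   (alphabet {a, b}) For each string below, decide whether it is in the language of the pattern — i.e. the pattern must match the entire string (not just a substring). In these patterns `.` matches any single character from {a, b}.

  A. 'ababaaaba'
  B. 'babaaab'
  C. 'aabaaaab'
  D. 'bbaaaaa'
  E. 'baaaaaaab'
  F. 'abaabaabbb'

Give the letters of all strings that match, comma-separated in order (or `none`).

D, E

A → no match
B → no match
C → no match
D → match
E → match
F → no match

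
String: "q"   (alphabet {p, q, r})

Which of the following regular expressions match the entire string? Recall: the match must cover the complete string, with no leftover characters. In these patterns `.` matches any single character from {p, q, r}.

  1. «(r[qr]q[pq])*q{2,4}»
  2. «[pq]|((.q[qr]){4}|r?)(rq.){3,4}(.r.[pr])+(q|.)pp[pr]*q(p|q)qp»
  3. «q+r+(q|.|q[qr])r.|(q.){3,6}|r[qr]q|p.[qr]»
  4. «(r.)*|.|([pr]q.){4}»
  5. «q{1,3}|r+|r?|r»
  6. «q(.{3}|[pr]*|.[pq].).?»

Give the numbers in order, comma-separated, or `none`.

2, 4, 5, 6

1 → no match
2 → match
3 → no match
4 → match
5 → match
6 → match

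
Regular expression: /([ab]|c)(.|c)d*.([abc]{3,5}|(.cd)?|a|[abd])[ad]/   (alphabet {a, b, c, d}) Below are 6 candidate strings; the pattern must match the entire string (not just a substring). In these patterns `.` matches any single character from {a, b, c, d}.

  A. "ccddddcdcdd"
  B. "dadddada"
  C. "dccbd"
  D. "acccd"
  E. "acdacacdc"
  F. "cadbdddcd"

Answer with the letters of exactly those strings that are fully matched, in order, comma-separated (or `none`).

A → match
B → no match
C → no match
D → no match
E → no match
F → no match

A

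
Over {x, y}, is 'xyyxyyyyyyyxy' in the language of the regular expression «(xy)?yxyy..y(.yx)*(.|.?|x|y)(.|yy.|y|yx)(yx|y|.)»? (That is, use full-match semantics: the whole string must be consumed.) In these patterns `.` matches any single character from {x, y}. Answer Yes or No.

Yes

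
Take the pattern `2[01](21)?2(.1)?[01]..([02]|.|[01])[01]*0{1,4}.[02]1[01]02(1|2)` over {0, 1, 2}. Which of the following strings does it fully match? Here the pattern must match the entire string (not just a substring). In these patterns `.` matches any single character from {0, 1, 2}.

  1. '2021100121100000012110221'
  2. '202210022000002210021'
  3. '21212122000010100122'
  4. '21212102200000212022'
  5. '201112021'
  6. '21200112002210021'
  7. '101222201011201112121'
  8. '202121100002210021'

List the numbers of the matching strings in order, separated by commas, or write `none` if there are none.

2, 8

1 → no match
2 → match
3 → no match
4 → no match
5 → no match
6 → no match
7 → no match — must start with '2'
8 → match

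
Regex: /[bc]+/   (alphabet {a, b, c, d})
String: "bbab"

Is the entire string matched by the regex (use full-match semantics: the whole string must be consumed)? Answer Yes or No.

No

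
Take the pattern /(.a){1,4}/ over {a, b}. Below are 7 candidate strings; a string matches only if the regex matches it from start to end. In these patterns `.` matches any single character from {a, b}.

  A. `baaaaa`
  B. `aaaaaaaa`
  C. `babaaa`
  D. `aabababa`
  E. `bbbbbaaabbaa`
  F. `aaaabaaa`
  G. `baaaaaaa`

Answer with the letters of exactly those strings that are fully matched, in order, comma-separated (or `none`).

A → match
B → match
C → match
D → match
E → no match
F → match
G → match

A, B, C, D, F, G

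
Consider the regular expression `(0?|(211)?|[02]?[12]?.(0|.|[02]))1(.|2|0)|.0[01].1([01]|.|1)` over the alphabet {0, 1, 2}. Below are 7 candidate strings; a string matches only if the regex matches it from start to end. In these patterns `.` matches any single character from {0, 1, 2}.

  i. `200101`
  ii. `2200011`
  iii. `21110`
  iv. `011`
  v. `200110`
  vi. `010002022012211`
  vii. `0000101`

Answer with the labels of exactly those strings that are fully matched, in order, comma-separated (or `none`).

iii, iv, v

i. `200101` → no match
ii. `2200011` → no match
iii. `21110` → match
iv. `011` → match
v. `200110` → match
vi → no match
vii. `0000101` → no match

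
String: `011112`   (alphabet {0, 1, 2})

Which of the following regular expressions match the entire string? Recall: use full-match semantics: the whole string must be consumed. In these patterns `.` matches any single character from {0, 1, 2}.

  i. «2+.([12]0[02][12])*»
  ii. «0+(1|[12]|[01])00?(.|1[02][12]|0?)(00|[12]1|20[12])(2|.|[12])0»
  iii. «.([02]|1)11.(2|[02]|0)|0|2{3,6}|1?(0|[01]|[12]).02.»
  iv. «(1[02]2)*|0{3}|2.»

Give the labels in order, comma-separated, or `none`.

iii

i → no match — must start with `2`
ii → no match — must end with `0`
iii → match
iv → no match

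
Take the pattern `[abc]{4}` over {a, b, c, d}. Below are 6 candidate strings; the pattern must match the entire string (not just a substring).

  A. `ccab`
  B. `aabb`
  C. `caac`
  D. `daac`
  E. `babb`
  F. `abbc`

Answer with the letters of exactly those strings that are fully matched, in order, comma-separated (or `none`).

A → match
B → match
C → match
D → no match
E → match
F → match

A, B, C, E, F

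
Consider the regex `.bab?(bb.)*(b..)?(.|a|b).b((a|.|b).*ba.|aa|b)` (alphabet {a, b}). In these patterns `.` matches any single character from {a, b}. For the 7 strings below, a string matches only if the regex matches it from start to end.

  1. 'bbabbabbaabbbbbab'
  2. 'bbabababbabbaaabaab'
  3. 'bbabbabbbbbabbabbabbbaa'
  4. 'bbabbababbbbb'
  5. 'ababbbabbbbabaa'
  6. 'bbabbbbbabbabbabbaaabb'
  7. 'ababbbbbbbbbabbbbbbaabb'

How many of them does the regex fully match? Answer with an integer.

1 → match
2 → no match
3 → match
4 → match
5 → match
6 → match
7 → match
Total matched: 6

6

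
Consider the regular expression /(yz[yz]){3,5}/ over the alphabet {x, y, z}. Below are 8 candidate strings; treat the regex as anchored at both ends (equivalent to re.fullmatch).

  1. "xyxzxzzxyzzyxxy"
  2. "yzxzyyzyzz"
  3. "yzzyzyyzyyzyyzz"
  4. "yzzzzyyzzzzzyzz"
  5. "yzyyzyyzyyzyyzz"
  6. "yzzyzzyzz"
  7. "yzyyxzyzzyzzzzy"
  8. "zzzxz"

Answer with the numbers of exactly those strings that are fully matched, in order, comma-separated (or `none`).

1 → no match — must start with "yz"
2 → no match
3 → match
4 → no match
5 → match
6 → match
7 → no match
8 → no match — must start with "yz"

3, 5, 6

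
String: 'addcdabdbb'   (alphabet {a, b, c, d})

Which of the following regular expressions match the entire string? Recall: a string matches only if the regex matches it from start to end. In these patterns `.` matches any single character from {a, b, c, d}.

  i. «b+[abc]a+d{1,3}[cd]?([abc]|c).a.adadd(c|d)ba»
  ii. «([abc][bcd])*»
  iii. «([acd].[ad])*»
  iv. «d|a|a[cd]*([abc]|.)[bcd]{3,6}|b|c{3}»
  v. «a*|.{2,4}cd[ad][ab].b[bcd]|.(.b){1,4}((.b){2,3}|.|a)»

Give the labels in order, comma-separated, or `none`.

i → no match — must start with 'b'
ii → no match
iii → no match
iv → match
v → match

iv, v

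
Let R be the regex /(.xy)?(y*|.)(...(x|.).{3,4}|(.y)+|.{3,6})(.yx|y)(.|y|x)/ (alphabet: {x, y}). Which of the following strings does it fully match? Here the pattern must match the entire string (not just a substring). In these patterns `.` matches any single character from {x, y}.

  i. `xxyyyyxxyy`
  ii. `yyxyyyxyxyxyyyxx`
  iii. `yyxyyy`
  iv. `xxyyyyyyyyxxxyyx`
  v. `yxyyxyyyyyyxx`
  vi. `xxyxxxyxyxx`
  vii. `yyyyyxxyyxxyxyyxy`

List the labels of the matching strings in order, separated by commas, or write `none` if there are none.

i → match
ii → match
iii → match
iv → match
v → match
vi → match
vii → match

i, ii, iii, iv, v, vi, vii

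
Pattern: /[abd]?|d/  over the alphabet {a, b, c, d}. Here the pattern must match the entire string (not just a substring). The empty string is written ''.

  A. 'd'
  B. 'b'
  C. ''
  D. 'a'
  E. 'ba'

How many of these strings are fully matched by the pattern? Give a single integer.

4

A → match
B → match
C → match
D → match
E → no match
Total matched: 4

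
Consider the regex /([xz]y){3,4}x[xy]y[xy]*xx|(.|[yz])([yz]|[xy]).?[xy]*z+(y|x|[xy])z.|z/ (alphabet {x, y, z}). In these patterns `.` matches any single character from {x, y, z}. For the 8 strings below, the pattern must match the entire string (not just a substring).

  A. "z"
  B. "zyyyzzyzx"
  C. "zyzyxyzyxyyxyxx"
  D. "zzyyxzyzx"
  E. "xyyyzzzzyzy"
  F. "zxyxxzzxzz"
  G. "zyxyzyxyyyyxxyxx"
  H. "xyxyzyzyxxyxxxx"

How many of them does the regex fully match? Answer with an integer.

8

A → match
B → match
C → match
D → match
E → match
F → match
G → match
H → match
Total matched: 8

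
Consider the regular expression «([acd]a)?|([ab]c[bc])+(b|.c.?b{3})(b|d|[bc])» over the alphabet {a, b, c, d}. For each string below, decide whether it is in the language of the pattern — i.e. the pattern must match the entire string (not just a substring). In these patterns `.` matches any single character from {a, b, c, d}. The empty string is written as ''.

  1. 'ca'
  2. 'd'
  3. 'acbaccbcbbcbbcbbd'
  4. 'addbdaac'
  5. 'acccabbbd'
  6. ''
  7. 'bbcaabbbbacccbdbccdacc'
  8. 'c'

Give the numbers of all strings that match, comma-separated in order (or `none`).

1 → match
2 → no match
3 → match
4 → no match
5 → no match
6 → match
7 → no match
8 → no match

1, 3, 6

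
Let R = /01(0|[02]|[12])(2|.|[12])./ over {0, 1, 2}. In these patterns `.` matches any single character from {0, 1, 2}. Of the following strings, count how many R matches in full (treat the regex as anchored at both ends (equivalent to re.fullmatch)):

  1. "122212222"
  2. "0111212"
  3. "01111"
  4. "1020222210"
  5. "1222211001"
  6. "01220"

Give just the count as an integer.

1 → no match — must start with "01"
2 → no match
3 → match
4 → no match — must start with "01"
5 → no match — must start with "01"
6 → match
Total matched: 2

2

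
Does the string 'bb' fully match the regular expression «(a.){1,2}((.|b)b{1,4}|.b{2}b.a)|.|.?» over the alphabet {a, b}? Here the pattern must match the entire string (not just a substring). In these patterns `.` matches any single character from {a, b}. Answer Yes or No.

No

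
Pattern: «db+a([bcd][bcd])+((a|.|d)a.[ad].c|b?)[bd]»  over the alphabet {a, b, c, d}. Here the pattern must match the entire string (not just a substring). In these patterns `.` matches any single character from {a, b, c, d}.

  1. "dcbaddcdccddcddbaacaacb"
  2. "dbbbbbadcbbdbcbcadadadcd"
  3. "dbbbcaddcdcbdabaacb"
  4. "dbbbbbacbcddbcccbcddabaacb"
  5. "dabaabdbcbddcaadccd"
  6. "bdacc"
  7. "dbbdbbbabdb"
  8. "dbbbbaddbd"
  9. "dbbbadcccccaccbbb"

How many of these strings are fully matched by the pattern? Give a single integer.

1 → no match — must start with "db"
2 → no match
3 → no match
4 → match
5 → no match — must start with "db"
6. "bdacc" → no match — must start with "db"
7. "dbbdbbbabdb" → no match
8. "dbbbbaddbd" → match
9 → no match
Total matched: 2

2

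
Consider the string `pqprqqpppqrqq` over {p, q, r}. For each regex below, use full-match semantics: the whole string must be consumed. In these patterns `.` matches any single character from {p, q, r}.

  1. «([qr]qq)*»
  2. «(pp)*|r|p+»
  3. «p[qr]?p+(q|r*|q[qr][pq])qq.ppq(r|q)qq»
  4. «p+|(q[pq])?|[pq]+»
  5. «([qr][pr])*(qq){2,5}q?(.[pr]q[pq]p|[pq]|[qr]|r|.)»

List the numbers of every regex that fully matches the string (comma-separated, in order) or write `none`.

3

1 → no match
2 → no match
3 → match
4 → no match
5 → no match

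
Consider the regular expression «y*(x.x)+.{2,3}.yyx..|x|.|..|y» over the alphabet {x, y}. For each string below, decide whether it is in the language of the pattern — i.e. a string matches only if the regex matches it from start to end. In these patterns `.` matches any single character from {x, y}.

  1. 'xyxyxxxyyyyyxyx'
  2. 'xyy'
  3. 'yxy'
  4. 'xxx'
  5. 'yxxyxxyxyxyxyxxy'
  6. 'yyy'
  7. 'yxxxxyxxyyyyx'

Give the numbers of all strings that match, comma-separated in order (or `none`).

1 → no match
2 → no match
3 → no match
4 → no match
5 → no match
6 → no match
7 → no match

none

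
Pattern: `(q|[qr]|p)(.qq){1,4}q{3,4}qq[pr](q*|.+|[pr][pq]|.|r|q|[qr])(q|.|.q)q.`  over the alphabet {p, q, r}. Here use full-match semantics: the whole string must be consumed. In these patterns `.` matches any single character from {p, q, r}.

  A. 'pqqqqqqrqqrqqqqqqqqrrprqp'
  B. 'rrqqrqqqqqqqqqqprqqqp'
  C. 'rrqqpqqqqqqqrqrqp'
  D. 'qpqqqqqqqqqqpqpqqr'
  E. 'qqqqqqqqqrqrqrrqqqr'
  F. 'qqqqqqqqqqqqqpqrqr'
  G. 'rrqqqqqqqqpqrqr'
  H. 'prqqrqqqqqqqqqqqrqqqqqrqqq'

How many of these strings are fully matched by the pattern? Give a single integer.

8

A → match
B → match
C → match
D → match
E → match
F → match
G → match
H → match
Total matched: 8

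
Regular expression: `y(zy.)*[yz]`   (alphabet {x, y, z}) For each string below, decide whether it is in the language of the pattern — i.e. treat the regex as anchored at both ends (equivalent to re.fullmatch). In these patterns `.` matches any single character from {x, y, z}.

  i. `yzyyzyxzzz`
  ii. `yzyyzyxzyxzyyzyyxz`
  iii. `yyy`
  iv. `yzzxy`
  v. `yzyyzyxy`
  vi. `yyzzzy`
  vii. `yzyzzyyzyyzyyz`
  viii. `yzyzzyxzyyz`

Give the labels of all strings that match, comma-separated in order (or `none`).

v, vii, viii

i → no match
ii → no match
iii → no match
iv → no match
v → match
vi → no match
vii → match
viii → match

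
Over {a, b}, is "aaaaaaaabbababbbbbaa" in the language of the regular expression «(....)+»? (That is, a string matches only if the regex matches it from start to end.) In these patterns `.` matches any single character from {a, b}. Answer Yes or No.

Yes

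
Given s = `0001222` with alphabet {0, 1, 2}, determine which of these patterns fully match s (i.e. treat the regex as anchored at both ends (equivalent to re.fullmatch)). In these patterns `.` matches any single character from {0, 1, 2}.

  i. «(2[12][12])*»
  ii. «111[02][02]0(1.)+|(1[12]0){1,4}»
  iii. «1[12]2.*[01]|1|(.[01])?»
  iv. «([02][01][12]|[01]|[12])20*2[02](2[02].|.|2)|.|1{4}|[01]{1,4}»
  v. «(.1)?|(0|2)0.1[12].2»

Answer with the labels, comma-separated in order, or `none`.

i → no match
ii → no match
iii → no match
iv → no match
v → match

v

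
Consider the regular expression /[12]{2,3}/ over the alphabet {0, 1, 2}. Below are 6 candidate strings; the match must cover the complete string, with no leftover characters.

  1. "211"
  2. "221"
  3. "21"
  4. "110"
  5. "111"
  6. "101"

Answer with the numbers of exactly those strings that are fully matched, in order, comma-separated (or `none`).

1, 2, 3, 5

1 → match
2 → match
3 → match
4 → no match
5 → match
6 → no match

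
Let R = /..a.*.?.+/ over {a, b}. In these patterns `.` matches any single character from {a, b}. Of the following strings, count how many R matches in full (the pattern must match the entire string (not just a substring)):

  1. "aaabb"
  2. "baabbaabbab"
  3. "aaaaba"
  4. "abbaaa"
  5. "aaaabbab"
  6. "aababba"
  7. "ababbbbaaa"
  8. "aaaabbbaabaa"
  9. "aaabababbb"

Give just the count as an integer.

1 → match
2 → match
3 → match
4 → no match
5 → match
6 → no match
7 → match
8 → match
9 → match
Total matched: 7

7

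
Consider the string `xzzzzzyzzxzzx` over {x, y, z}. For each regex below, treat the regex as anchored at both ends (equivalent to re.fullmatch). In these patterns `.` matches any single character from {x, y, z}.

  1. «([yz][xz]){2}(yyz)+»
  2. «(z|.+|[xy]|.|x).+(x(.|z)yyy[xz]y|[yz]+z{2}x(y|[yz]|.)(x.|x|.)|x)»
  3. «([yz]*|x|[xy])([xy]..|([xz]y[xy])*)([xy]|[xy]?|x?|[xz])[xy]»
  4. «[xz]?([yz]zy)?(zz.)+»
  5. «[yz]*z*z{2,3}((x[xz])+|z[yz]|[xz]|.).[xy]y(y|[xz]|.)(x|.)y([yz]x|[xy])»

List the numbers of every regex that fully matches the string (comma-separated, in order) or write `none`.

2, 4

1 → no match — must end with `yyz`
2 → match
3 → no match
4 → match
5 → no match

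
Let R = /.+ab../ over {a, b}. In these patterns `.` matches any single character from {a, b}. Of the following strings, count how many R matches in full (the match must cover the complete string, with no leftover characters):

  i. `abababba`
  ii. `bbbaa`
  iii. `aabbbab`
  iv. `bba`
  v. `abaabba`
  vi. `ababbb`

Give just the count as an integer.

3

i. `abababba` → match
ii. `bbbaa` → no match
iii. `aabbbab` → no match
iv. `bba` → no match
v. `abaabba` → match
vi. `ababbb` → match
Total matched: 3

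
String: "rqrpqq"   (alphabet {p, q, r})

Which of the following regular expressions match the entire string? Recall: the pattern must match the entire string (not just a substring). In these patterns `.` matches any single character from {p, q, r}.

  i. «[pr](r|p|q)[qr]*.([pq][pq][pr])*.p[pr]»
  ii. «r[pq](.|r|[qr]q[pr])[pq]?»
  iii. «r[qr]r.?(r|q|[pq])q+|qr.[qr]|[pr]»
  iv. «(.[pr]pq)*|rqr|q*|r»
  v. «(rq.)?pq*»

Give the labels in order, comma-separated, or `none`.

i → no match
ii → no match
iii → match
iv → no match
v → match

iii, v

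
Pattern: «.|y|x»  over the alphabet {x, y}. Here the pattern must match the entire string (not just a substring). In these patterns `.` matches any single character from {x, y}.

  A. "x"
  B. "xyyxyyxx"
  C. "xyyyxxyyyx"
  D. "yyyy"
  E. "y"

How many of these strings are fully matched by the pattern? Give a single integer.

2

A → match
B → no match
C → no match
D → no match
E → match
Total matched: 2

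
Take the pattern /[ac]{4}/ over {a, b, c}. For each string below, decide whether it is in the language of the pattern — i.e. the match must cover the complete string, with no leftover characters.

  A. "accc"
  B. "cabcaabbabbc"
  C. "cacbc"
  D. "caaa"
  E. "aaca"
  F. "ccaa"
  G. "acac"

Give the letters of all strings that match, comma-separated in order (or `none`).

A → match
B → no match
C → no match
D → match
E → match
F → match
G → match

A, D, E, F, G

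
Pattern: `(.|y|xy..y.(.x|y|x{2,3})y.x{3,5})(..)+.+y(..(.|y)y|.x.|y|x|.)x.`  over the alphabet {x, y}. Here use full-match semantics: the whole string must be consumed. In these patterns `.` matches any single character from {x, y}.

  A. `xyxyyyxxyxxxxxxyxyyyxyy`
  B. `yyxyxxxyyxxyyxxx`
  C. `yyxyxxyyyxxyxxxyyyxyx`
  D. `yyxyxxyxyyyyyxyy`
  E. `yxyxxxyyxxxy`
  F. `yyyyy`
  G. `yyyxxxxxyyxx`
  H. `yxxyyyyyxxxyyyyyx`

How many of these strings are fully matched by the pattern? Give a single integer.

3

A → no match
B → match
C → no match
D → no match
E. `yxyxxxyyxxxy` → match
F. `yyyyy` → no match
G. `yyyxxxxxyyxx` → match
H → no match
Total matched: 3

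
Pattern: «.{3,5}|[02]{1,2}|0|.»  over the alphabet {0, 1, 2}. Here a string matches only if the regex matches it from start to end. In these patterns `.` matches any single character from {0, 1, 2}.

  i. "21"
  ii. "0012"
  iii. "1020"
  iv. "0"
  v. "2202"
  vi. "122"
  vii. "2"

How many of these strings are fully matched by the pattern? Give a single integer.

i. "21" → no match
ii. "0012" → match
iii. "1020" → match
iv. "0" → match
v. "2202" → match
vi. "122" → match
vii. "2" → match
Total matched: 6

6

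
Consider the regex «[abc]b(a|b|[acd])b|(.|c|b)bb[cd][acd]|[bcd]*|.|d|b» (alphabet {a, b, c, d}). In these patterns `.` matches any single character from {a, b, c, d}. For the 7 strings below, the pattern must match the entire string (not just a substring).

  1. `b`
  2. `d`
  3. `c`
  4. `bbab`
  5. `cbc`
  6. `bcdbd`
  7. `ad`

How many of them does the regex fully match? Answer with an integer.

1. `b` → match
2. `d` → match
3. `c` → match
4. `bbab` → match
5. `cbc` → match
6. `bcdbd` → match
7. `ad` → no match
Total matched: 6

6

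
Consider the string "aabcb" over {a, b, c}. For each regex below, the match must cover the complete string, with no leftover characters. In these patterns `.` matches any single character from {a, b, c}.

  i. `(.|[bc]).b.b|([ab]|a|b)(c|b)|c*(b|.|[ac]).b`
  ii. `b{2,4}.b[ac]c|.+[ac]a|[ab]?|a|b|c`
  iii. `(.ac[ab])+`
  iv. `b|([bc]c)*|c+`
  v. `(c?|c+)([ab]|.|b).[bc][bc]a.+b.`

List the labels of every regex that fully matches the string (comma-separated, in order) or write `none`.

i

i → match
ii → no match
iii → no match
iv → no match
v → no match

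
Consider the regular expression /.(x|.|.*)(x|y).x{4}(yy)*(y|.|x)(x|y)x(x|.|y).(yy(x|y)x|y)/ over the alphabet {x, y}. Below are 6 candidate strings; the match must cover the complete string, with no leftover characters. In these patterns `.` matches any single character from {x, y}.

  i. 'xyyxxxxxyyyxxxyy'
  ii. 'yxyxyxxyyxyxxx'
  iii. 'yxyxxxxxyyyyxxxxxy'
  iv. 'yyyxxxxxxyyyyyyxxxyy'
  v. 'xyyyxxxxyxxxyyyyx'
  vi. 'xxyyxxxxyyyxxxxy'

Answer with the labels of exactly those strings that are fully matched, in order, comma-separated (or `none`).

i → match
ii → no match
iii → match
iv → no match
v → match
vi → match

i, iii, v, vi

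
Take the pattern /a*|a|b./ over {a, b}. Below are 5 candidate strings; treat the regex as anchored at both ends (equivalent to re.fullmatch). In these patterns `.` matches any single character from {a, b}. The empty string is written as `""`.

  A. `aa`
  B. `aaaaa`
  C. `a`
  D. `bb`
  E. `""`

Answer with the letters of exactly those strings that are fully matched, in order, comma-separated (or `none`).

A, B, C, D, E

A → match
B → match
C → match
D → match
E → match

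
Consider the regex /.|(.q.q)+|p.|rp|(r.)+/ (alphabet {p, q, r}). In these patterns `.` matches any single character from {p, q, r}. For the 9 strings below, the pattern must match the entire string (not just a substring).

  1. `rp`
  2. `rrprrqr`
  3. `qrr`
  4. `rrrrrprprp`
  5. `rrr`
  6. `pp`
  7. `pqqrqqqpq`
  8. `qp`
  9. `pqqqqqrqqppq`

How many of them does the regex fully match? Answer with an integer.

3

1. `rp` → match
2. `rrprrqr` → no match
3. `qrr` → no match
4. `rrrrrprprp` → match
5. `rrr` → no match
6. `pp` → match
7. `pqqrqqqpq` → no match
8. `qp` → no match
9. `pqqqqqrqqppq` → no match
Total matched: 3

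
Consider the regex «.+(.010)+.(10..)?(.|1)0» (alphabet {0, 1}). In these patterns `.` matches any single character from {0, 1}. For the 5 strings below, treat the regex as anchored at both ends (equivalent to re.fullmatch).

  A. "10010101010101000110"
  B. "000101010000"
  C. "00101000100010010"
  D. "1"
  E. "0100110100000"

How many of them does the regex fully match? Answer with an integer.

A → no match
B → match
C → match
D → no match — must end with "0"
E → no match
Total matched: 2

2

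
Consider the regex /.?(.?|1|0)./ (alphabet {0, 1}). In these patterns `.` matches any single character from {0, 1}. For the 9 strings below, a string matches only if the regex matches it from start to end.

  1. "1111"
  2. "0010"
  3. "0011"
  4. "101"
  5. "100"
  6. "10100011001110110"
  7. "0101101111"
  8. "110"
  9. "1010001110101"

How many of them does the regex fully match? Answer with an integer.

3

1 → no match
2 → no match
3 → no match
4 → match
5 → match
6 → no match
7 → no match
8 → match
9 → no match
Total matched: 3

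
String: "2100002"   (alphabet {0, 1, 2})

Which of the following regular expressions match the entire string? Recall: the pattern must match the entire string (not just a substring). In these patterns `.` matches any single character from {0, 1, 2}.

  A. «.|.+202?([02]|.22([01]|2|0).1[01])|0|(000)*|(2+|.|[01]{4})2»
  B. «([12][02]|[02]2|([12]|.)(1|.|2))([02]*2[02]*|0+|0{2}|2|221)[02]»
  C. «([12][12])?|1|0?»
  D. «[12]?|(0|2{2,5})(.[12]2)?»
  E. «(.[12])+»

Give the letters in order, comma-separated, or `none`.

B

A → no match
B → match
C → no match
D → no match
E → no match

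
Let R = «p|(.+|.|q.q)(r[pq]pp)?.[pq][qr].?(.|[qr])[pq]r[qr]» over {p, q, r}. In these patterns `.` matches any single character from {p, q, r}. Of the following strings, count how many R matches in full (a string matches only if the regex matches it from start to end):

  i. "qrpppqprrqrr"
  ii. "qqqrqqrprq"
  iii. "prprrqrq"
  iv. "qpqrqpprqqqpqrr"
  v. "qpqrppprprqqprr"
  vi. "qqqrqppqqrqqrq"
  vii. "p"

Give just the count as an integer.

i → match
ii → match
iii → match
iv → match
v → match
vi → match
vii → match
Total matched: 7

7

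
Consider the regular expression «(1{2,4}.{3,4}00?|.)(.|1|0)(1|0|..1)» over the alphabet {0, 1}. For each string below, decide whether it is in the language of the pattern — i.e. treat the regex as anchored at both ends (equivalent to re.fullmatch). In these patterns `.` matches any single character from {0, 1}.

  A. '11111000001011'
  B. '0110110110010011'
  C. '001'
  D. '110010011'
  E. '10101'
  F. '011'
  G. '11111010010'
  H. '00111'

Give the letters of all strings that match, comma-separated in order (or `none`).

A, C, D, E, F, G, H

A → match
B → no match
C → match
D → match
E → match
F → match
G → match
H → match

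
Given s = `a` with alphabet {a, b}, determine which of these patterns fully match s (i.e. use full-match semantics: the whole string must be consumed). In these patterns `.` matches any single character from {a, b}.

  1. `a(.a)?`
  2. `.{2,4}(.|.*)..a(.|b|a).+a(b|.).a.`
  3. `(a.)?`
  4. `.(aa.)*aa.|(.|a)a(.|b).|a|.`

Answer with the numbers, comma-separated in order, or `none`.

1, 4

1 → match
2 → no match
3 → no match
4 → match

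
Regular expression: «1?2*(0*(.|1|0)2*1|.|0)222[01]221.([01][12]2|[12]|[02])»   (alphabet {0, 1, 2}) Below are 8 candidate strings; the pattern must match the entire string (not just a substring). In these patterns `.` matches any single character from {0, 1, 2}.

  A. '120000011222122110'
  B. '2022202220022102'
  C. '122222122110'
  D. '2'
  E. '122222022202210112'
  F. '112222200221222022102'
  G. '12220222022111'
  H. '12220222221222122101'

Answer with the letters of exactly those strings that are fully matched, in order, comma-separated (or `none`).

A → match
B → no match
C → match
D → no match
E → match
F → no match
G → match
H → match

A, C, E, G, H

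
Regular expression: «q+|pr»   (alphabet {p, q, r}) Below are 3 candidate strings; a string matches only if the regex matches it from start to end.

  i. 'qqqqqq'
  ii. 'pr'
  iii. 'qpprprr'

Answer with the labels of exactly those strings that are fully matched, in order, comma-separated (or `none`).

i, ii

i → match
ii → match
iii → no match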